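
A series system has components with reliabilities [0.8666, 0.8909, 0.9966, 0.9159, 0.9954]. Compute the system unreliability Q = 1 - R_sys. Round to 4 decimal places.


Components: [0.8666, 0.8909, 0.9966, 0.9159, 0.9954]
After component 1: product = 0.8666
After component 2: product = 0.7721
After component 3: product = 0.7694
After component 4: product = 0.7047
After component 5: product = 0.7015
R_sys = 0.7015
Q = 1 - 0.7015 = 0.2985

0.2985


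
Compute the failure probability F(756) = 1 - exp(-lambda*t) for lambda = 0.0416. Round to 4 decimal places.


lambda = 0.0416, t = 756
lambda * t = 31.4496
exp(-31.4496) = 0.0
F(t) = 1 - 0.0
F(t) = 1.0

1.0


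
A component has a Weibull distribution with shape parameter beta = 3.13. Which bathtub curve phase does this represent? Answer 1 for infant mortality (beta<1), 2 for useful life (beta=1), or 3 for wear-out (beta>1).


beta = 3.13
Compare beta to 1:
beta < 1 => infant mortality (phase 1)
beta = 1 => useful life (phase 2)
beta > 1 => wear-out (phase 3)
Since beta = 3.13, this is wear-out (increasing failure rate)
Phase = 3

3


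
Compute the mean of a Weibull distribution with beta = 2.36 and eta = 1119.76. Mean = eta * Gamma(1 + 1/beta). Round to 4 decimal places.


beta = 2.36, eta = 1119.76
1/beta = 0.4237
1 + 1/beta = 1.4237
Gamma(1.4237) = 0.8862
Mean = 1119.76 * 0.8862
Mean = 992.3607

992.3607


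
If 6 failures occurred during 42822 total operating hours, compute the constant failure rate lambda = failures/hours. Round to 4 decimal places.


failures = 6
total_hours = 42822
lambda = 6 / 42822
lambda = 0.0001

0.0001


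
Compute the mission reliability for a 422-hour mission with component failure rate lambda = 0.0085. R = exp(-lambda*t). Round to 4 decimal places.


lambda = 0.0085
mission_time = 422
lambda * t = 0.0085 * 422 = 3.587
R = exp(-3.587)
R = 0.0277

0.0277


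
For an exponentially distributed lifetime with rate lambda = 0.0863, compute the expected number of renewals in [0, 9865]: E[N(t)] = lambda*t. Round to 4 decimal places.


lambda = 0.0863
t = 9865
E[N(t)] = lambda * t
E[N(t)] = 0.0863 * 9865
E[N(t)] = 851.3495

851.3495


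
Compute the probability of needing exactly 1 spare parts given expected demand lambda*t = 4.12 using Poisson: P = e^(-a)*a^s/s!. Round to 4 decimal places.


a = 4.12, s = 1
e^(-a) = e^(-4.12) = 0.0162
a^s = 4.12^1 = 4.12
s! = 1
P = 0.0162 * 4.12 / 1
P = 0.0669

0.0669


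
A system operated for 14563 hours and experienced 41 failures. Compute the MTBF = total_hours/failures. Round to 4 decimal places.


total_hours = 14563
failures = 41
MTBF = 14563 / 41
MTBF = 355.1951

355.1951


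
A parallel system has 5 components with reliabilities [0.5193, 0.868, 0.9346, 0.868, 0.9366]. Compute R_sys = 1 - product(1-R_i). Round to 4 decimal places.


Components: [0.5193, 0.868, 0.9346, 0.868, 0.9366]
(1 - 0.5193) = 0.4807, running product = 0.4807
(1 - 0.868) = 0.132, running product = 0.0635
(1 - 0.9346) = 0.0654, running product = 0.0041
(1 - 0.868) = 0.132, running product = 0.0005
(1 - 0.9366) = 0.0634, running product = 0.0
Product of (1-R_i) = 0.0
R_sys = 1 - 0.0 = 1.0

1.0


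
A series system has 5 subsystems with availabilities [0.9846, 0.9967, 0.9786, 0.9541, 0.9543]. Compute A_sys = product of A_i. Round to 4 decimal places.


Subsystems: [0.9846, 0.9967, 0.9786, 0.9541, 0.9543]
After subsystem 1 (A=0.9846): product = 0.9846
After subsystem 2 (A=0.9967): product = 0.9814
After subsystem 3 (A=0.9786): product = 0.9603
After subsystem 4 (A=0.9541): product = 0.9163
After subsystem 5 (A=0.9543): product = 0.8744
A_sys = 0.8744

0.8744


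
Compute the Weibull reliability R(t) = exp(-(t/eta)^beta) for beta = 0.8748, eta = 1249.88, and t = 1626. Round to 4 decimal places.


beta = 0.8748, eta = 1249.88, t = 1626
t/eta = 1626 / 1249.88 = 1.3009
(t/eta)^beta = 1.3009^0.8748 = 1.2588
R(t) = exp(-1.2588)
R(t) = 0.284

0.284


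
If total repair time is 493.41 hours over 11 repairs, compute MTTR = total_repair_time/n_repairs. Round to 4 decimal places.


total_repair_time = 493.41
n_repairs = 11
MTTR = 493.41 / 11
MTTR = 44.8555

44.8555


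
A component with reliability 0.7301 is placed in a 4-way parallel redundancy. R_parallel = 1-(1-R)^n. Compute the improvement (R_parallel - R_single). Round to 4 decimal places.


R_single = 0.7301, n = 4
1 - R_single = 0.2699
(1 - R_single)^n = 0.2699^4 = 0.0053
R_parallel = 1 - 0.0053 = 0.9947
Improvement = 0.9947 - 0.7301
Improvement = 0.2646

0.2646


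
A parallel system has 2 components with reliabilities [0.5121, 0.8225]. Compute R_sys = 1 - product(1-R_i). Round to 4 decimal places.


Components: [0.5121, 0.8225]
(1 - 0.5121) = 0.4879, running product = 0.4879
(1 - 0.8225) = 0.1775, running product = 0.0866
Product of (1-R_i) = 0.0866
R_sys = 1 - 0.0866 = 0.9134

0.9134


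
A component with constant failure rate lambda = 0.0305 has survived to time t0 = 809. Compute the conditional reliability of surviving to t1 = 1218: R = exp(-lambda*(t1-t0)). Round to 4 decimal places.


lambda = 0.0305
t0 = 809, t1 = 1218
t1 - t0 = 409
lambda * (t1-t0) = 0.0305 * 409 = 12.4745
R = exp(-12.4745)
R = 0.0

0.0


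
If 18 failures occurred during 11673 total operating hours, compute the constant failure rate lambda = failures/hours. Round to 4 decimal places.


failures = 18
total_hours = 11673
lambda = 18 / 11673
lambda = 0.0015

0.0015


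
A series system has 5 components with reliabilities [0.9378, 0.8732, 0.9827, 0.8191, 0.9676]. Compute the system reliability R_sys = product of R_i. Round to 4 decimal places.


Components: [0.9378, 0.8732, 0.9827, 0.8191, 0.9676]
After component 1 (R=0.9378): product = 0.9378
After component 2 (R=0.8732): product = 0.8189
After component 3 (R=0.9827): product = 0.8047
After component 4 (R=0.8191): product = 0.6591
After component 5 (R=0.9676): product = 0.6378
R_sys = 0.6378

0.6378


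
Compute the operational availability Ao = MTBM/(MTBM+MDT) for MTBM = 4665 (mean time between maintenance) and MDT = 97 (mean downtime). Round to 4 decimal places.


MTBM = 4665
MDT = 97
MTBM + MDT = 4762
Ao = 4665 / 4762
Ao = 0.9796

0.9796


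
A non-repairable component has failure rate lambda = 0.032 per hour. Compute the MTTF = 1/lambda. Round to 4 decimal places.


lambda = 0.032
MTTF = 1 / 0.032
MTTF = 31.25

31.25


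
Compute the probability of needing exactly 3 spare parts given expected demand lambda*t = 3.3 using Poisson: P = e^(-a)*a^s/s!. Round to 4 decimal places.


a = 3.3, s = 3
e^(-a) = e^(-3.3) = 0.0369
a^s = 3.3^3 = 35.937
s! = 6
P = 0.0369 * 35.937 / 6
P = 0.2209

0.2209


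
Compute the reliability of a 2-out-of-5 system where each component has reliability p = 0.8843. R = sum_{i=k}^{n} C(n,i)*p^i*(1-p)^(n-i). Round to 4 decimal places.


k = 2, n = 5, p = 0.8843
i=2: C(5,2)=10 * 0.8843^2 * 0.1157^3 = 0.0121
i=3: C(5,3)=10 * 0.8843^3 * 0.1157^2 = 0.0926
i=4: C(5,4)=5 * 0.8843^4 * 0.1157^1 = 0.3538
i=5: C(5,5)=1 * 0.8843^5 * 0.1157^0 = 0.5408
R = sum of terms = 0.9992

0.9992


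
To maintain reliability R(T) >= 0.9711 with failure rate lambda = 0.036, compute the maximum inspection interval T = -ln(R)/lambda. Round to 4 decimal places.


R_target = 0.9711
lambda = 0.036
-ln(0.9711) = 0.0293
T = 0.0293 / 0.036
T = 0.8146

0.8146


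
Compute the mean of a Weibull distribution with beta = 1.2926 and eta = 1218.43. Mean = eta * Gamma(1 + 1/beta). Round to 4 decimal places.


beta = 1.2926, eta = 1218.43
1/beta = 0.7736
1 + 1/beta = 1.7736
Gamma(1.7736) = 0.9246
Mean = 1218.43 * 0.9246
Mean = 1126.6212

1126.6212


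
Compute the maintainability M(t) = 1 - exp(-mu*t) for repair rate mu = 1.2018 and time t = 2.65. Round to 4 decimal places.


mu = 1.2018, t = 2.65
mu * t = 1.2018 * 2.65 = 3.1848
exp(-3.1848) = 0.0414
M(t) = 1 - 0.0414
M(t) = 0.9586

0.9586


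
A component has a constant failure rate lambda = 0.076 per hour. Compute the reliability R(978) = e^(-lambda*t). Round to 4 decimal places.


lambda = 0.076
t = 978
lambda * t = 74.328
R(t) = e^(-74.328)
R(t) = 0.0

0.0


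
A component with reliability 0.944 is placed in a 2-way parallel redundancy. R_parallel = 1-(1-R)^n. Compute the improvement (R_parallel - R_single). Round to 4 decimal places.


R_single = 0.944, n = 2
1 - R_single = 0.056
(1 - R_single)^n = 0.056^2 = 0.0031
R_parallel = 1 - 0.0031 = 0.9969
Improvement = 0.9969 - 0.944
Improvement = 0.0529

0.0529


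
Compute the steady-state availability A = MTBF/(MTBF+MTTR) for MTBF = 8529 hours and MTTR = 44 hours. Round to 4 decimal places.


MTBF = 8529
MTTR = 44
MTBF + MTTR = 8573
A = 8529 / 8573
A = 0.9949

0.9949


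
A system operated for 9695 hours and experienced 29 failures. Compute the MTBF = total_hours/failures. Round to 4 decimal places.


total_hours = 9695
failures = 29
MTBF = 9695 / 29
MTBF = 334.3103

334.3103


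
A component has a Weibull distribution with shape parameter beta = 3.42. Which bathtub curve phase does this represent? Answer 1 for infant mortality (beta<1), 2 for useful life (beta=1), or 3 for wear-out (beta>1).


beta = 3.42
Compare beta to 1:
beta < 1 => infant mortality (phase 1)
beta = 1 => useful life (phase 2)
beta > 1 => wear-out (phase 3)
Since beta = 3.42, this is wear-out (increasing failure rate)
Phase = 3

3


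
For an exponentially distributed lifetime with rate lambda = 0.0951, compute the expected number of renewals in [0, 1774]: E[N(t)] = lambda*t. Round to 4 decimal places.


lambda = 0.0951
t = 1774
E[N(t)] = lambda * t
E[N(t)] = 0.0951 * 1774
E[N(t)] = 168.7074

168.7074


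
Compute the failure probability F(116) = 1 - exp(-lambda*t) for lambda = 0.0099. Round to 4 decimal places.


lambda = 0.0099, t = 116
lambda * t = 1.1484
exp(-1.1484) = 0.3171
F(t) = 1 - 0.3171
F(t) = 0.6829

0.6829


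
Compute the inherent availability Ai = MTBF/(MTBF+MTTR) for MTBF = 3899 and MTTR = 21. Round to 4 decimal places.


MTBF = 3899
MTTR = 21
MTBF + MTTR = 3920
Ai = 3899 / 3920
Ai = 0.9946

0.9946


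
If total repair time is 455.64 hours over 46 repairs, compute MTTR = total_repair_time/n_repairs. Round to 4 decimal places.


total_repair_time = 455.64
n_repairs = 46
MTTR = 455.64 / 46
MTTR = 9.9052

9.9052


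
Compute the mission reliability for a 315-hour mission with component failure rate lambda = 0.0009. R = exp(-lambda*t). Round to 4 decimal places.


lambda = 0.0009
mission_time = 315
lambda * t = 0.0009 * 315 = 0.2835
R = exp(-0.2835)
R = 0.7531

0.7531


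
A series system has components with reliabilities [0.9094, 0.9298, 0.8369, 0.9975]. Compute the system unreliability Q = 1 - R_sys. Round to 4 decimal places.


Components: [0.9094, 0.9298, 0.8369, 0.9975]
After component 1: product = 0.9094
After component 2: product = 0.8456
After component 3: product = 0.7076
After component 4: product = 0.7059
R_sys = 0.7059
Q = 1 - 0.7059 = 0.2941

0.2941


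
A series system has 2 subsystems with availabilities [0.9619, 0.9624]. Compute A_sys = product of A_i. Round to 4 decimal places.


Subsystems: [0.9619, 0.9624]
After subsystem 1 (A=0.9619): product = 0.9619
After subsystem 2 (A=0.9624): product = 0.9257
A_sys = 0.9257

0.9257


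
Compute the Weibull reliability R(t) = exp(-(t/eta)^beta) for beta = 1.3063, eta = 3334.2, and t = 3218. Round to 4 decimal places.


beta = 1.3063, eta = 3334.2, t = 3218
t/eta = 3218 / 3334.2 = 0.9651
(t/eta)^beta = 0.9651^1.3063 = 0.9547
R(t) = exp(-0.9547)
R(t) = 0.3849

0.3849


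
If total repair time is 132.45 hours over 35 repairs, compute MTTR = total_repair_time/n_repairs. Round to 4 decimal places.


total_repair_time = 132.45
n_repairs = 35
MTTR = 132.45 / 35
MTTR = 3.7843

3.7843


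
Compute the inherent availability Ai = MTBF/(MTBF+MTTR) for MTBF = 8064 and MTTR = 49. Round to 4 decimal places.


MTBF = 8064
MTTR = 49
MTBF + MTTR = 8113
Ai = 8064 / 8113
Ai = 0.994

0.994


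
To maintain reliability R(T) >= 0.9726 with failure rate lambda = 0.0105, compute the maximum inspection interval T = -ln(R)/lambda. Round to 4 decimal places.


R_target = 0.9726
lambda = 0.0105
-ln(0.9726) = 0.0278
T = 0.0278 / 0.0105
T = 2.6459

2.6459


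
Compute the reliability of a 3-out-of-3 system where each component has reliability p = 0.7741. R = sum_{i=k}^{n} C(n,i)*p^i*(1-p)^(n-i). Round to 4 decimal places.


k = 3, n = 3, p = 0.7741
i=3: C(3,3)=1 * 0.7741^3 * 0.2259^0 = 0.4639
R = sum of terms = 0.4639

0.4639


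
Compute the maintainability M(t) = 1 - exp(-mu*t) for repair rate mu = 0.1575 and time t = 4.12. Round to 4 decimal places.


mu = 0.1575, t = 4.12
mu * t = 0.1575 * 4.12 = 0.6489
exp(-0.6489) = 0.5226
M(t) = 1 - 0.5226
M(t) = 0.4774

0.4774


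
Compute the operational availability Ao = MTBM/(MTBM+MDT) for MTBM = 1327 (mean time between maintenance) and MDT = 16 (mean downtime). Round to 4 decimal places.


MTBM = 1327
MDT = 16
MTBM + MDT = 1343
Ao = 1327 / 1343
Ao = 0.9881

0.9881


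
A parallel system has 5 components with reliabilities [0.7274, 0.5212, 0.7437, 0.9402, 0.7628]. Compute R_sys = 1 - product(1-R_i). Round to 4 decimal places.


Components: [0.7274, 0.5212, 0.7437, 0.9402, 0.7628]
(1 - 0.7274) = 0.2726, running product = 0.2726
(1 - 0.5212) = 0.4788, running product = 0.1305
(1 - 0.7437) = 0.2563, running product = 0.0335
(1 - 0.9402) = 0.0598, running product = 0.002
(1 - 0.7628) = 0.2372, running product = 0.0005
Product of (1-R_i) = 0.0005
R_sys = 1 - 0.0005 = 0.9995

0.9995


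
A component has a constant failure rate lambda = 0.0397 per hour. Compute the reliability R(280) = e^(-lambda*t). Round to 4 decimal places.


lambda = 0.0397
t = 280
lambda * t = 11.116
R(t) = e^(-11.116)
R(t) = 0.0

0.0


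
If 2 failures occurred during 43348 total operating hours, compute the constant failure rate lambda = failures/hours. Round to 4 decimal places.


failures = 2
total_hours = 43348
lambda = 2 / 43348
lambda = 0.0

0.0


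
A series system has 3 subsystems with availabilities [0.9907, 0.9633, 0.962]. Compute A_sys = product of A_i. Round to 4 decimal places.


Subsystems: [0.9907, 0.9633, 0.962]
After subsystem 1 (A=0.9907): product = 0.9907
After subsystem 2 (A=0.9633): product = 0.9543
After subsystem 3 (A=0.962): product = 0.9181
A_sys = 0.9181

0.9181


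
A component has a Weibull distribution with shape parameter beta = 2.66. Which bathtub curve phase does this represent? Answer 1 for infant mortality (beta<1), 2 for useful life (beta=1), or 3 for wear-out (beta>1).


beta = 2.66
Compare beta to 1:
beta < 1 => infant mortality (phase 1)
beta = 1 => useful life (phase 2)
beta > 1 => wear-out (phase 3)
Since beta = 2.66, this is wear-out (increasing failure rate)
Phase = 3

3


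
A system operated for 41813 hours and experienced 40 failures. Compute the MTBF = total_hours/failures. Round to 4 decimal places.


total_hours = 41813
failures = 40
MTBF = 41813 / 40
MTBF = 1045.325

1045.325


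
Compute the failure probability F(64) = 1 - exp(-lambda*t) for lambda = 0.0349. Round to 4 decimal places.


lambda = 0.0349, t = 64
lambda * t = 2.2336
exp(-2.2336) = 0.1071
F(t) = 1 - 0.1071
F(t) = 0.8929

0.8929


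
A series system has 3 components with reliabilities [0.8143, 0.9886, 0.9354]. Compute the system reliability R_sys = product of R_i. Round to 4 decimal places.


Components: [0.8143, 0.9886, 0.9354]
After component 1 (R=0.8143): product = 0.8143
After component 2 (R=0.9886): product = 0.805
After component 3 (R=0.9354): product = 0.753
R_sys = 0.753

0.753


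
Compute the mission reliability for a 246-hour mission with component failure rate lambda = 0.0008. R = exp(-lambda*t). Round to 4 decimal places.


lambda = 0.0008
mission_time = 246
lambda * t = 0.0008 * 246 = 0.1968
R = exp(-0.1968)
R = 0.8214

0.8214


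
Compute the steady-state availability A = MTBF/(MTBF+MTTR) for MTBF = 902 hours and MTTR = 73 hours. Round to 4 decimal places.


MTBF = 902
MTTR = 73
MTBF + MTTR = 975
A = 902 / 975
A = 0.9251

0.9251


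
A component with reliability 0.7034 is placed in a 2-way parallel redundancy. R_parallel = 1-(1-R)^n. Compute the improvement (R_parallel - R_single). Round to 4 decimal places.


R_single = 0.7034, n = 2
1 - R_single = 0.2966
(1 - R_single)^n = 0.2966^2 = 0.088
R_parallel = 1 - 0.088 = 0.912
Improvement = 0.912 - 0.7034
Improvement = 0.2086

0.2086


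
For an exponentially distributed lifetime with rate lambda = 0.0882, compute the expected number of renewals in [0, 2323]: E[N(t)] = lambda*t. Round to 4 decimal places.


lambda = 0.0882
t = 2323
E[N(t)] = lambda * t
E[N(t)] = 0.0882 * 2323
E[N(t)] = 204.8886

204.8886


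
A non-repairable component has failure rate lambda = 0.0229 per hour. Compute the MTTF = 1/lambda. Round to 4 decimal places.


lambda = 0.0229
MTTF = 1 / 0.0229
MTTF = 43.6681

43.6681


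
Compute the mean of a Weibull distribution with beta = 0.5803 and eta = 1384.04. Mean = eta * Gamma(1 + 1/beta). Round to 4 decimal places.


beta = 0.5803, eta = 1384.04
1/beta = 1.7232
1 + 1/beta = 2.7232
Gamma(2.7232) = 1.5738
Mean = 1384.04 * 1.5738
Mean = 2178.1377

2178.1377


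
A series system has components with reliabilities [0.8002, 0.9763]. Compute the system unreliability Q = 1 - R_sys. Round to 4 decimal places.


Components: [0.8002, 0.9763]
After component 1: product = 0.8002
After component 2: product = 0.7812
R_sys = 0.7812
Q = 1 - 0.7812 = 0.2188

0.2188


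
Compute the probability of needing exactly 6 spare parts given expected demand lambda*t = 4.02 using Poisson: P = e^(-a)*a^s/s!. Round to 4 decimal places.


a = 4.02, s = 6
e^(-a) = e^(-4.02) = 0.018
a^s = 4.02^6 = 4220.4263
s! = 720
P = 0.018 * 4220.4263 / 720
P = 0.1052

0.1052


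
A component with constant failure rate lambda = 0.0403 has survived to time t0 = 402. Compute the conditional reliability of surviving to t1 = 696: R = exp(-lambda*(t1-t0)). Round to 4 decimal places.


lambda = 0.0403
t0 = 402, t1 = 696
t1 - t0 = 294
lambda * (t1-t0) = 0.0403 * 294 = 11.8482
R = exp(-11.8482)
R = 0.0

0.0


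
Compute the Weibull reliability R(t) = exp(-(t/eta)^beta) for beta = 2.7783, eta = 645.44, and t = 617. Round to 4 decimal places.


beta = 2.7783, eta = 645.44, t = 617
t/eta = 617 / 645.44 = 0.9559
(t/eta)^beta = 0.9559^2.7783 = 0.8823
R(t) = exp(-0.8823)
R(t) = 0.4138

0.4138


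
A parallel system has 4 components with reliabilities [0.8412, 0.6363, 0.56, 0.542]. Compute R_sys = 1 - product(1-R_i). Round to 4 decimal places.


Components: [0.8412, 0.6363, 0.56, 0.542]
(1 - 0.8412) = 0.1588, running product = 0.1588
(1 - 0.6363) = 0.3637, running product = 0.0578
(1 - 0.56) = 0.44, running product = 0.0254
(1 - 0.542) = 0.458, running product = 0.0116
Product of (1-R_i) = 0.0116
R_sys = 1 - 0.0116 = 0.9884

0.9884


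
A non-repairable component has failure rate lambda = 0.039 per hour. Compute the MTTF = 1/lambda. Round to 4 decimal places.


lambda = 0.039
MTTF = 1 / 0.039
MTTF = 25.641

25.641


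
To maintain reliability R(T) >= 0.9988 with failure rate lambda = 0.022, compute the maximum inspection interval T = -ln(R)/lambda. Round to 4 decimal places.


R_target = 0.9988
lambda = 0.022
-ln(0.9988) = 0.0012
T = 0.0012 / 0.022
T = 0.0546

0.0546


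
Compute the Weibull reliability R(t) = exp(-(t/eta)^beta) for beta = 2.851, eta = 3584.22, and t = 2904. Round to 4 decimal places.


beta = 2.851, eta = 3584.22, t = 2904
t/eta = 2904 / 3584.22 = 0.8102
(t/eta)^beta = 0.8102^2.851 = 0.5488
R(t) = exp(-0.5488)
R(t) = 0.5776

0.5776


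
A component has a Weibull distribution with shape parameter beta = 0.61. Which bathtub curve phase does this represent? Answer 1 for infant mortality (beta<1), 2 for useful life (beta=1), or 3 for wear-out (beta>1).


beta = 0.61
Compare beta to 1:
beta < 1 => infant mortality (phase 1)
beta = 1 => useful life (phase 2)
beta > 1 => wear-out (phase 3)
Since beta = 0.61, this is infant mortality (decreasing failure rate)
Phase = 1

1


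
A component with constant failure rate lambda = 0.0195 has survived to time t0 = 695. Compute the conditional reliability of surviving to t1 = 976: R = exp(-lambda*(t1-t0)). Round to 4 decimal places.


lambda = 0.0195
t0 = 695, t1 = 976
t1 - t0 = 281
lambda * (t1-t0) = 0.0195 * 281 = 5.4795
R = exp(-5.4795)
R = 0.0042

0.0042


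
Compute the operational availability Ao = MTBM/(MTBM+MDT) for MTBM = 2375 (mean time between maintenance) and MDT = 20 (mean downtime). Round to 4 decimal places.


MTBM = 2375
MDT = 20
MTBM + MDT = 2395
Ao = 2375 / 2395
Ao = 0.9916

0.9916


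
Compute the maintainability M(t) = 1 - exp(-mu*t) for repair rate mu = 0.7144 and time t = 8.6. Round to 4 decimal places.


mu = 0.7144, t = 8.6
mu * t = 0.7144 * 8.6 = 6.1438
exp(-6.1438) = 0.0021
M(t) = 1 - 0.0021
M(t) = 0.9979

0.9979


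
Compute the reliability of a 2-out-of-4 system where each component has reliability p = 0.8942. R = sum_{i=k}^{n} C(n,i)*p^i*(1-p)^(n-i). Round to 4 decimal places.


k = 2, n = 4, p = 0.8942
i=2: C(4,2)=6 * 0.8942^2 * 0.1058^2 = 0.0537
i=3: C(4,3)=4 * 0.8942^3 * 0.1058^1 = 0.3026
i=4: C(4,4)=1 * 0.8942^4 * 0.1058^0 = 0.6393
R = sum of terms = 0.9956

0.9956


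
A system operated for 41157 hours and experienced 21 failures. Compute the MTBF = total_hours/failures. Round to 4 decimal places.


total_hours = 41157
failures = 21
MTBF = 41157 / 21
MTBF = 1959.8571

1959.8571


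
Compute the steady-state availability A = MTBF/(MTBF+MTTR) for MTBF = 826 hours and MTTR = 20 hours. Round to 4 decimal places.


MTBF = 826
MTTR = 20
MTBF + MTTR = 846
A = 826 / 846
A = 0.9764

0.9764


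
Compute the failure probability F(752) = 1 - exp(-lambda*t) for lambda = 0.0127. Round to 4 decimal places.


lambda = 0.0127, t = 752
lambda * t = 9.5504
exp(-9.5504) = 0.0001
F(t) = 1 - 0.0001
F(t) = 0.9999

0.9999


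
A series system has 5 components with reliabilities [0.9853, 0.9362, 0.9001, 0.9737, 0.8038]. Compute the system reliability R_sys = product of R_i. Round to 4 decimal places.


Components: [0.9853, 0.9362, 0.9001, 0.9737, 0.8038]
After component 1 (R=0.9853): product = 0.9853
After component 2 (R=0.9362): product = 0.9224
After component 3 (R=0.9001): product = 0.8303
After component 4 (R=0.9737): product = 0.8084
After component 5 (R=0.8038): product = 0.6498
R_sys = 0.6498

0.6498


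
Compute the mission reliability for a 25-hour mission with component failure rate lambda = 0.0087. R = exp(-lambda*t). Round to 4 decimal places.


lambda = 0.0087
mission_time = 25
lambda * t = 0.0087 * 25 = 0.2175
R = exp(-0.2175)
R = 0.8045

0.8045


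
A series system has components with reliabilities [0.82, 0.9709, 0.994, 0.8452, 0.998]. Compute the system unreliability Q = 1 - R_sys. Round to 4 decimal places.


Components: [0.82, 0.9709, 0.994, 0.8452, 0.998]
After component 1: product = 0.82
After component 2: product = 0.7961
After component 3: product = 0.7914
After component 4: product = 0.6689
After component 5: product = 0.6675
R_sys = 0.6675
Q = 1 - 0.6675 = 0.3325

0.3325


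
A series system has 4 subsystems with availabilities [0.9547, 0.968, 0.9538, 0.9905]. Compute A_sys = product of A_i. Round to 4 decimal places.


Subsystems: [0.9547, 0.968, 0.9538, 0.9905]
After subsystem 1 (A=0.9547): product = 0.9547
After subsystem 2 (A=0.968): product = 0.9241
After subsystem 3 (A=0.9538): product = 0.8815
After subsystem 4 (A=0.9905): product = 0.8731
A_sys = 0.8731

0.8731


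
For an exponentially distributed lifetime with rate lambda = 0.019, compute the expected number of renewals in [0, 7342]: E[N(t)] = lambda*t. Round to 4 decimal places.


lambda = 0.019
t = 7342
E[N(t)] = lambda * t
E[N(t)] = 0.019 * 7342
E[N(t)] = 139.498

139.498


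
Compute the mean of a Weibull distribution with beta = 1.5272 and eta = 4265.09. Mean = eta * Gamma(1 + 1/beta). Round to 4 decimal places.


beta = 1.5272, eta = 4265.09
1/beta = 0.6548
1 + 1/beta = 1.6548
Gamma(1.6548) = 0.9009
Mean = 4265.09 * 0.9009
Mean = 3842.2103

3842.2103


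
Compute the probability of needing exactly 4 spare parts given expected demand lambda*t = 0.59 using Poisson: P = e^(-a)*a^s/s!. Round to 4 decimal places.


a = 0.59, s = 4
e^(-a) = e^(-0.59) = 0.5543
a^s = 0.59^4 = 0.1212
s! = 24
P = 0.5543 * 0.1212 / 24
P = 0.0028

0.0028


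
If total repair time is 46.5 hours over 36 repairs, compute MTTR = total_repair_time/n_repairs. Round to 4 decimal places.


total_repair_time = 46.5
n_repairs = 36
MTTR = 46.5 / 36
MTTR = 1.2917

1.2917


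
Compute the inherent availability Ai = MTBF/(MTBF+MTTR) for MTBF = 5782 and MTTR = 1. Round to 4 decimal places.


MTBF = 5782
MTTR = 1
MTBF + MTTR = 5783
Ai = 5782 / 5783
Ai = 0.9998

0.9998


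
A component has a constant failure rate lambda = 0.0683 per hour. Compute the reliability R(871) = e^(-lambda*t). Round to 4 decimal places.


lambda = 0.0683
t = 871
lambda * t = 59.4893
R(t) = e^(-59.4893)
R(t) = 0.0

0.0


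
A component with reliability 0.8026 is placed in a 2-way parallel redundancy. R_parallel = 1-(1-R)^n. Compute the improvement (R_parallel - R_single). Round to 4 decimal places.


R_single = 0.8026, n = 2
1 - R_single = 0.1974
(1 - R_single)^n = 0.1974^2 = 0.039
R_parallel = 1 - 0.039 = 0.961
Improvement = 0.961 - 0.8026
Improvement = 0.1584

0.1584


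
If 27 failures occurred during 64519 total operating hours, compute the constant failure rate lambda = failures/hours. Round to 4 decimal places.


failures = 27
total_hours = 64519
lambda = 27 / 64519
lambda = 0.0004

0.0004


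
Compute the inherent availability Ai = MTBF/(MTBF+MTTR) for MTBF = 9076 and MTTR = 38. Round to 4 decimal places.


MTBF = 9076
MTTR = 38
MTBF + MTTR = 9114
Ai = 9076 / 9114
Ai = 0.9958

0.9958


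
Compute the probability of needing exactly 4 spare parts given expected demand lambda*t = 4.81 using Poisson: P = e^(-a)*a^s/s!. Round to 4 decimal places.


a = 4.81, s = 4
e^(-a) = e^(-4.81) = 0.0081
a^s = 4.81^4 = 535.2791
s! = 24
P = 0.0081 * 535.2791 / 24
P = 0.1817

0.1817


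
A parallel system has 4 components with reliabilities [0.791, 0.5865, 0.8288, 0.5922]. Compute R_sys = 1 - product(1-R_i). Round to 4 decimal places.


Components: [0.791, 0.5865, 0.8288, 0.5922]
(1 - 0.791) = 0.209, running product = 0.209
(1 - 0.5865) = 0.4135, running product = 0.0864
(1 - 0.8288) = 0.1712, running product = 0.0148
(1 - 0.5922) = 0.4078, running product = 0.006
Product of (1-R_i) = 0.006
R_sys = 1 - 0.006 = 0.994

0.994


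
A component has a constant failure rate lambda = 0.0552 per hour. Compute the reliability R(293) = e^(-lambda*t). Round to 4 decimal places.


lambda = 0.0552
t = 293
lambda * t = 16.1736
R(t) = e^(-16.1736)
R(t) = 0.0

0.0


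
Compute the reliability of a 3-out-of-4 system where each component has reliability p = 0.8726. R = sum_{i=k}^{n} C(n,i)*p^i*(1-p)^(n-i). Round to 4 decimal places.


k = 3, n = 4, p = 0.8726
i=3: C(4,3)=4 * 0.8726^3 * 0.1274^1 = 0.3386
i=4: C(4,4)=1 * 0.8726^4 * 0.1274^0 = 0.5798
R = sum of terms = 0.9184

0.9184


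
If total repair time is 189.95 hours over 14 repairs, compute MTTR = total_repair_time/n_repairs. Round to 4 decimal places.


total_repair_time = 189.95
n_repairs = 14
MTTR = 189.95 / 14
MTTR = 13.5679

13.5679


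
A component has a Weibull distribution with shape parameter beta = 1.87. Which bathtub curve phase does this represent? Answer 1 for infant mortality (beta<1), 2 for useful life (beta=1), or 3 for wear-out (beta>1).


beta = 1.87
Compare beta to 1:
beta < 1 => infant mortality (phase 1)
beta = 1 => useful life (phase 2)
beta > 1 => wear-out (phase 3)
Since beta = 1.87, this is wear-out (increasing failure rate)
Phase = 3

3


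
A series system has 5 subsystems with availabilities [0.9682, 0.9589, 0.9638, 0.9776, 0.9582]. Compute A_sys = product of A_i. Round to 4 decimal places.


Subsystems: [0.9682, 0.9589, 0.9638, 0.9776, 0.9582]
After subsystem 1 (A=0.9682): product = 0.9682
After subsystem 2 (A=0.9589): product = 0.9284
After subsystem 3 (A=0.9638): product = 0.8948
After subsystem 4 (A=0.9776): product = 0.8748
After subsystem 5 (A=0.9582): product = 0.8382
A_sys = 0.8382

0.8382


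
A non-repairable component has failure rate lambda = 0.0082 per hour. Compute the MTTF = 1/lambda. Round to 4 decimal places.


lambda = 0.0082
MTTF = 1 / 0.0082
MTTF = 121.9512

121.9512


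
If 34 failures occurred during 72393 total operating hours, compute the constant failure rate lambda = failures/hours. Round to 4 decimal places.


failures = 34
total_hours = 72393
lambda = 34 / 72393
lambda = 0.0005

0.0005


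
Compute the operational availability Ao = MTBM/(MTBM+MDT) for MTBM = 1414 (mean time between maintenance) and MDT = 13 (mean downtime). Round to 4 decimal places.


MTBM = 1414
MDT = 13
MTBM + MDT = 1427
Ao = 1414 / 1427
Ao = 0.9909

0.9909


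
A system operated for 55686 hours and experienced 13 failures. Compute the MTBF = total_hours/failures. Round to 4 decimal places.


total_hours = 55686
failures = 13
MTBF = 55686 / 13
MTBF = 4283.5385

4283.5385


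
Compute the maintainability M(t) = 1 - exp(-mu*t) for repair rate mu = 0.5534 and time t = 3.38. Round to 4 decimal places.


mu = 0.5534, t = 3.38
mu * t = 0.5534 * 3.38 = 1.8705
exp(-1.8705) = 0.154
M(t) = 1 - 0.154
M(t) = 0.846

0.846


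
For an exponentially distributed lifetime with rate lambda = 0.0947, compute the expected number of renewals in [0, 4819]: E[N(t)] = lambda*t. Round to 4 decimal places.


lambda = 0.0947
t = 4819
E[N(t)] = lambda * t
E[N(t)] = 0.0947 * 4819
E[N(t)] = 456.3593

456.3593


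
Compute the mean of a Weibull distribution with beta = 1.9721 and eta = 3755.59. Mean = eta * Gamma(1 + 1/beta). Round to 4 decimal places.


beta = 1.9721, eta = 3755.59
1/beta = 0.5071
1 + 1/beta = 1.5071
Gamma(1.5071) = 0.8865
Mean = 3755.59 * 0.8865
Mean = 3329.2419

3329.2419


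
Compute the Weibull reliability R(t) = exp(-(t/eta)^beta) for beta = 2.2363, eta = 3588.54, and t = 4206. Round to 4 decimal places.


beta = 2.2363, eta = 3588.54, t = 4206
t/eta = 4206 / 3588.54 = 1.1721
(t/eta)^beta = 1.1721^2.2363 = 1.4263
R(t) = exp(-1.4263)
R(t) = 0.2402

0.2402


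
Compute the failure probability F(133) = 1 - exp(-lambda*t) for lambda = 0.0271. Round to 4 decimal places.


lambda = 0.0271, t = 133
lambda * t = 3.6043
exp(-3.6043) = 0.0272
F(t) = 1 - 0.0272
F(t) = 0.9728

0.9728


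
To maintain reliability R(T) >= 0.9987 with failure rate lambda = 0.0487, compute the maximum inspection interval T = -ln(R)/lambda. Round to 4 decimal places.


R_target = 0.9987
lambda = 0.0487
-ln(0.9987) = 0.0013
T = 0.0013 / 0.0487
T = 0.0267

0.0267


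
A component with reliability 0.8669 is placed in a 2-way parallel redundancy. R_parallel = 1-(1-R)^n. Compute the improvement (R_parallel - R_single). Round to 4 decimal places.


R_single = 0.8669, n = 2
1 - R_single = 0.1331
(1 - R_single)^n = 0.1331^2 = 0.0177
R_parallel = 1 - 0.0177 = 0.9823
Improvement = 0.9823 - 0.8669
Improvement = 0.1154

0.1154


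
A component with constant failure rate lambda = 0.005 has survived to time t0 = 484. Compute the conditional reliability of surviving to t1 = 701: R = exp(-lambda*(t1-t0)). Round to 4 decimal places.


lambda = 0.005
t0 = 484, t1 = 701
t1 - t0 = 217
lambda * (t1-t0) = 0.005 * 217 = 1.085
R = exp(-1.085)
R = 0.3379

0.3379


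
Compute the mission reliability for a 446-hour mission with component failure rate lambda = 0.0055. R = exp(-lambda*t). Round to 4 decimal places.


lambda = 0.0055
mission_time = 446
lambda * t = 0.0055 * 446 = 2.453
R = exp(-2.453)
R = 0.086

0.086


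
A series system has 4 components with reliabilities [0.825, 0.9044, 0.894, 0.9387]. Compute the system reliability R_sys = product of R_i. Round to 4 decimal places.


Components: [0.825, 0.9044, 0.894, 0.9387]
After component 1 (R=0.825): product = 0.825
After component 2 (R=0.9044): product = 0.7461
After component 3 (R=0.894): product = 0.667
After component 4 (R=0.9387): product = 0.6262
R_sys = 0.6262

0.6262


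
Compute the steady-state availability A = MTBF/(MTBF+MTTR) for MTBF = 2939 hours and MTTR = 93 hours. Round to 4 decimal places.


MTBF = 2939
MTTR = 93
MTBF + MTTR = 3032
A = 2939 / 3032
A = 0.9693

0.9693


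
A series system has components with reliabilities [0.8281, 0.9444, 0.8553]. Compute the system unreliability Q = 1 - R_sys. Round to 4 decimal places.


Components: [0.8281, 0.9444, 0.8553]
After component 1: product = 0.8281
After component 2: product = 0.7821
After component 3: product = 0.6689
R_sys = 0.6689
Q = 1 - 0.6689 = 0.3311

0.3311


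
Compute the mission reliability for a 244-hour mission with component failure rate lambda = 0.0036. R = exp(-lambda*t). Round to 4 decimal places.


lambda = 0.0036
mission_time = 244
lambda * t = 0.0036 * 244 = 0.8784
R = exp(-0.8784)
R = 0.4154

0.4154


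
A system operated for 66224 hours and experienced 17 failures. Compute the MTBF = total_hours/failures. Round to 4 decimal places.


total_hours = 66224
failures = 17
MTBF = 66224 / 17
MTBF = 3895.5294

3895.5294


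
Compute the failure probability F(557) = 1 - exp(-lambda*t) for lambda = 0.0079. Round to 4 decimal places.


lambda = 0.0079, t = 557
lambda * t = 4.4003
exp(-4.4003) = 0.0123
F(t) = 1 - 0.0123
F(t) = 0.9877

0.9877


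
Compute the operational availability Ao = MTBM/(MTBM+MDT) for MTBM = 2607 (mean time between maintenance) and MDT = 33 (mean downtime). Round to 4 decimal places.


MTBM = 2607
MDT = 33
MTBM + MDT = 2640
Ao = 2607 / 2640
Ao = 0.9875

0.9875


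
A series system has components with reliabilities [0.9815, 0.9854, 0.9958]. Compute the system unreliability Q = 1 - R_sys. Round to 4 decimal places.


Components: [0.9815, 0.9854, 0.9958]
After component 1: product = 0.9815
After component 2: product = 0.9672
After component 3: product = 0.9631
R_sys = 0.9631
Q = 1 - 0.9631 = 0.0369

0.0369


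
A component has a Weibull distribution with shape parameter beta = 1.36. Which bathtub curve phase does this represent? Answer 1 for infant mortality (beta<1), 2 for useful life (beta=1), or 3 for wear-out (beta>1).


beta = 1.36
Compare beta to 1:
beta < 1 => infant mortality (phase 1)
beta = 1 => useful life (phase 2)
beta > 1 => wear-out (phase 3)
Since beta = 1.36, this is wear-out (increasing failure rate)
Phase = 3

3


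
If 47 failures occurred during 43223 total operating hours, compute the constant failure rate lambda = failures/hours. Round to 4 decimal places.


failures = 47
total_hours = 43223
lambda = 47 / 43223
lambda = 0.0011

0.0011


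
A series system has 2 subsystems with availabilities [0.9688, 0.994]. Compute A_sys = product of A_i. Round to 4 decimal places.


Subsystems: [0.9688, 0.994]
After subsystem 1 (A=0.9688): product = 0.9688
After subsystem 2 (A=0.994): product = 0.963
A_sys = 0.963

0.963


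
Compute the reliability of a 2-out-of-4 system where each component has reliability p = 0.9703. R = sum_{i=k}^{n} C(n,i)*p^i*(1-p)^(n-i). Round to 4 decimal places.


k = 2, n = 4, p = 0.9703
i=2: C(4,2)=6 * 0.9703^2 * 0.0297^2 = 0.005
i=3: C(4,3)=4 * 0.9703^3 * 0.0297^1 = 0.1085
i=4: C(4,4)=1 * 0.9703^4 * 0.0297^0 = 0.8864
R = sum of terms = 0.9999

0.9999


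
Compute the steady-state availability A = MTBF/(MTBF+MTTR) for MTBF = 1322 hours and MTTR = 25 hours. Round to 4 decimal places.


MTBF = 1322
MTTR = 25
MTBF + MTTR = 1347
A = 1322 / 1347
A = 0.9814

0.9814


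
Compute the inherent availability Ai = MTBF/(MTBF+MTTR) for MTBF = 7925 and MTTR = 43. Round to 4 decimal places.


MTBF = 7925
MTTR = 43
MTBF + MTTR = 7968
Ai = 7925 / 7968
Ai = 0.9946

0.9946


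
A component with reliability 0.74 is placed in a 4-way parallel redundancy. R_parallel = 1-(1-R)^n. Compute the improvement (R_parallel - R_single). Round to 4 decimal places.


R_single = 0.74, n = 4
1 - R_single = 0.26
(1 - R_single)^n = 0.26^4 = 0.0046
R_parallel = 1 - 0.0046 = 0.9954
Improvement = 0.9954 - 0.74
Improvement = 0.2554

0.2554


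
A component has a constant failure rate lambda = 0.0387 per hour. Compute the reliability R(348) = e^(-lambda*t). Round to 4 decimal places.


lambda = 0.0387
t = 348
lambda * t = 13.4676
R(t) = e^(-13.4676)
R(t) = 0.0

0.0


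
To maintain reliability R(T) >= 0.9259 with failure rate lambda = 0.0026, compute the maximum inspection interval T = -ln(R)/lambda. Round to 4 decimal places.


R_target = 0.9259
lambda = 0.0026
-ln(0.9259) = 0.077
T = 0.077 / 0.0026
T = 29.6112

29.6112


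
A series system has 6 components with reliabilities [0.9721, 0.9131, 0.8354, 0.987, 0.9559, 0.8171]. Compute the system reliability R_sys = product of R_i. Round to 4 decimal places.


Components: [0.9721, 0.9131, 0.8354, 0.987, 0.9559, 0.8171]
After component 1 (R=0.9721): product = 0.9721
After component 2 (R=0.9131): product = 0.8876
After component 3 (R=0.8354): product = 0.7415
After component 4 (R=0.987): product = 0.7319
After component 5 (R=0.9559): product = 0.6996
After component 6 (R=0.8171): product = 0.5716
R_sys = 0.5716

0.5716


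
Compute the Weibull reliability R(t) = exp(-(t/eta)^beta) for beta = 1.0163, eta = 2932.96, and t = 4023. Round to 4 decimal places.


beta = 1.0163, eta = 2932.96, t = 4023
t/eta = 4023 / 2932.96 = 1.3717
(t/eta)^beta = 1.3717^1.0163 = 1.3787
R(t) = exp(-1.3787)
R(t) = 0.2519

0.2519


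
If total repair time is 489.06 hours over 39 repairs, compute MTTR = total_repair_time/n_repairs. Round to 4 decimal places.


total_repair_time = 489.06
n_repairs = 39
MTTR = 489.06 / 39
MTTR = 12.54

12.54


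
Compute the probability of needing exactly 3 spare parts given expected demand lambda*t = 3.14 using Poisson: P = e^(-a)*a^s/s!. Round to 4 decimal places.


a = 3.14, s = 3
e^(-a) = e^(-3.14) = 0.0433
a^s = 3.14^3 = 30.9591
s! = 6
P = 0.0433 * 30.9591 / 6
P = 0.2233

0.2233


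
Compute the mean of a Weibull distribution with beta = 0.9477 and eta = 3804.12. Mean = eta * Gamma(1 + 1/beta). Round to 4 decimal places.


beta = 0.9477, eta = 3804.12
1/beta = 1.0552
1 + 1/beta = 2.0552
Gamma(2.0552) = 1.0246
Mean = 3804.12 * 1.0246
Mean = 3897.7034

3897.7034


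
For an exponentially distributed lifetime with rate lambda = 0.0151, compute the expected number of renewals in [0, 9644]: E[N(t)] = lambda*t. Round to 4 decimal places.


lambda = 0.0151
t = 9644
E[N(t)] = lambda * t
E[N(t)] = 0.0151 * 9644
E[N(t)] = 145.6244

145.6244


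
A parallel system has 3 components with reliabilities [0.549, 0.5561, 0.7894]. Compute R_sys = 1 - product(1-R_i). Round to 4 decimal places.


Components: [0.549, 0.5561, 0.7894]
(1 - 0.549) = 0.451, running product = 0.451
(1 - 0.5561) = 0.4439, running product = 0.2002
(1 - 0.7894) = 0.2106, running product = 0.0422
Product of (1-R_i) = 0.0422
R_sys = 1 - 0.0422 = 0.9578

0.9578


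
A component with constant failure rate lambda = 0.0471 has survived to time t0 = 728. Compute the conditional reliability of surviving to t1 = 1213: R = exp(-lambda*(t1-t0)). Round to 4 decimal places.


lambda = 0.0471
t0 = 728, t1 = 1213
t1 - t0 = 485
lambda * (t1-t0) = 0.0471 * 485 = 22.8435
R = exp(-22.8435)
R = 0.0

0.0


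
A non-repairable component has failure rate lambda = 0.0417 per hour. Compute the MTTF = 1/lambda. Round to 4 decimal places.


lambda = 0.0417
MTTF = 1 / 0.0417
MTTF = 23.9808

23.9808


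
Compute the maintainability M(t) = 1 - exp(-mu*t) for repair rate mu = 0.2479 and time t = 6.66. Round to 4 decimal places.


mu = 0.2479, t = 6.66
mu * t = 0.2479 * 6.66 = 1.651
exp(-1.651) = 0.1919
M(t) = 1 - 0.1919
M(t) = 0.8081

0.8081


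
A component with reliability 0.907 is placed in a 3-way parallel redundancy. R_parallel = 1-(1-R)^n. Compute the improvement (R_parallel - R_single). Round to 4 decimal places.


R_single = 0.907, n = 3
1 - R_single = 0.093
(1 - R_single)^n = 0.093^3 = 0.0008
R_parallel = 1 - 0.0008 = 0.9992
Improvement = 0.9992 - 0.907
Improvement = 0.0922

0.0922
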